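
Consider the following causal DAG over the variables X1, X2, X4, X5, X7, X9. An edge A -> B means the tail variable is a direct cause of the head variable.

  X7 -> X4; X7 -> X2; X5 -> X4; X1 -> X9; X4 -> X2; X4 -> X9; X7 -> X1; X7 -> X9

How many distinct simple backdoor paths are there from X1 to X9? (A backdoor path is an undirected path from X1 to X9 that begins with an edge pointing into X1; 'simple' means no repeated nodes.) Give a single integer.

3

A backdoor path from X1 to X9 is any simple undirected path whose first edge points into X1 (i.e. leaves X1 via a parent).
Parents of X1: {X7}.
Enumerating:
  P1: X1 <- X7 -> X4 -> X9
  P2: X1 <- X7 -> X9
  P3: X1 <- X7 -> X2 <- X4 -> X9
That exhausts the simple backdoor paths. Count: 3.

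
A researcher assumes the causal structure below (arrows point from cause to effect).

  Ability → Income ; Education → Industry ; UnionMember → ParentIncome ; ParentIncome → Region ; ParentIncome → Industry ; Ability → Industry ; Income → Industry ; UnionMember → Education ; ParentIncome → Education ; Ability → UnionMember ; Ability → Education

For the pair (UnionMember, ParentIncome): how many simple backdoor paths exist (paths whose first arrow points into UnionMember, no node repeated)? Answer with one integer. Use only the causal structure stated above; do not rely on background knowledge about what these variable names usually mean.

6

A backdoor path from UnionMember to ParentIncome is any simple undirected path whose first edge points into UnionMember (i.e. leaves UnionMember via a parent).
Parents of UnionMember: {Ability}.
Enumerating:
  P1: UnionMember <- Ability -> Income -> Industry <- ParentIncome
  P2: UnionMember <- Ability -> Income -> Industry <- Education <- ParentIncome
  P3: UnionMember <- Ability -> Education <- ParentIncome
  P4: UnionMember <- Ability -> Education -> Industry <- ParentIncome
  P5: UnionMember <- Ability -> Industry <- ParentIncome
  P6: UnionMember <- Ability -> Industry <- Education <- ParentIncome
That exhausts the simple backdoor paths. Count: 6.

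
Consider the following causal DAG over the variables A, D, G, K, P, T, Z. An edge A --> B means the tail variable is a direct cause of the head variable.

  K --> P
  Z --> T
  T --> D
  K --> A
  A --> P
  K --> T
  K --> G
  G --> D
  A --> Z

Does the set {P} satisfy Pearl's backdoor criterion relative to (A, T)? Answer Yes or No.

Backdoor paths from A to T (paths whose first edge points into A):
  P1: A <- K -> T
  P2: A <- K -> G -> D <- T
Condition 1 (no descendant of A in the set): FAILS — P is a descendant of A.
Condition 2 (every backdoor path blocked by {P}):
  P1: open — no interior node is in the conditioning set.
  P2: blocked at collider D (neither it nor any descendant is in the conditioning set).
{P} does not satisfy the backdoor criterion.

No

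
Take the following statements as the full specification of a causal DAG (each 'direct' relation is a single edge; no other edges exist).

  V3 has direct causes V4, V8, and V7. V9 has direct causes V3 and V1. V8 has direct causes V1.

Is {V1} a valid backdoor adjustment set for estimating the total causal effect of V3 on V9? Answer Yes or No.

Yes

Backdoor paths from V3 to V9 (paths whose first edge points into V3):
  P1: V3 <- V8 <- V1 -> V9
Condition 1 (no descendant of V3 in the set): holds — descendants of V3 are {V9}; none are in {V1}.
Condition 2 (every backdoor path blocked by {V1}):
  P1: blocked at fork node V1 ∈ conditioning set.
{V1} satisfies the backdoor criterion.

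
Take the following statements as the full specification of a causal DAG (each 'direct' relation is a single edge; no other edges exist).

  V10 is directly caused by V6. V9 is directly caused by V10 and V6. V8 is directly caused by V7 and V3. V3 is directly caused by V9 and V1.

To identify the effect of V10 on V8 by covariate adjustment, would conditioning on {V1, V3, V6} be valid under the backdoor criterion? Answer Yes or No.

No

Backdoor paths from V10 to V8 (paths whose first edge points into V10):
  P1: V10 <- V6 -> V9 -> V3 -> V8
Condition 1 (no descendant of V10 in the set): FAILS — V3 is a descendant of V10.
Condition 2 (every backdoor path blocked by {V1, V3, V6}):
  P1: blocked at fork node V6 ∈ conditioning set.
{V1, V3, V6} does not satisfy the backdoor criterion.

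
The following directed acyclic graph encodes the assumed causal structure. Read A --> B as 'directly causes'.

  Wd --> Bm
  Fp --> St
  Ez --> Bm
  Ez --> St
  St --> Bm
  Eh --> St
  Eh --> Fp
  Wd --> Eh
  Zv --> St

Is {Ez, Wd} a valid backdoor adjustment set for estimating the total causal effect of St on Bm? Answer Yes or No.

Yes

Backdoor paths from St to Bm (paths whose first edge points into St):
  P1: St <- Ez -> Bm
  P2: St <- Eh <- Wd -> Bm
  P3: St <- Fp <- Eh <- Wd -> Bm
Condition 1 (no descendant of St in the set): holds — descendants of St are {Bm}; none are in {Ez, Wd}.
Condition 2 (every backdoor path blocked by {Ez, Wd}):
  P1: blocked at fork node Ez ∈ conditioning set.
  P2: blocked at fork node Wd ∈ conditioning set.
  P3: blocked at fork node Wd ∈ conditioning set.
{Ez, Wd} satisfies the backdoor criterion.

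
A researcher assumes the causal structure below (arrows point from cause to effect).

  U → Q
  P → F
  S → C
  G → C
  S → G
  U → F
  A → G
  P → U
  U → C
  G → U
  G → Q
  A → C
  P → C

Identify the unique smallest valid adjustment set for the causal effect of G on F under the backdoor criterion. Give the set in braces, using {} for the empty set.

{}

Variables eligible for adjustment (non-descendants of G, excluding G and F): {A, P, S}.
Backdoor paths from G to F:
  P1: G <- A -> C <- P -> U -> F
  P2: G <- A -> C <- P -> F
  P3: G <- A -> C <- U <- P -> F
  P4: G <- A -> C <- U -> F
  P5: G <- S -> C <- P -> U -> F
  P6: G <- S -> C <- P -> F
  P7: G <- S -> C <- U <- P -> F
  P8: G <- S -> C <- U -> F
Each backdoor path contains an unconditioned collider, so every path is already blocked with the empty conditioning set:
  P1: blocked at collider C (neither it nor any descendant is in the conditioning set).
  P2: blocked at collider C (neither it nor any descendant is in the conditioning set).
  P3: blocked at collider C (neither it nor any descendant is in the conditioning set).
  P4: blocked at collider C (neither it nor any descendant is in the conditioning set).
  P5: blocked at collider C (neither it nor any descendant is in the conditioning set).
  P6: blocked at collider C (neither it nor any descendant is in the conditioning set).
  P7: blocked at collider C (neither it nor any descendant is in the conditioning set).
  P8: blocked at collider C (neither it nor any descendant is in the conditioning set).
The empty set is therefore the unique smallest valid set.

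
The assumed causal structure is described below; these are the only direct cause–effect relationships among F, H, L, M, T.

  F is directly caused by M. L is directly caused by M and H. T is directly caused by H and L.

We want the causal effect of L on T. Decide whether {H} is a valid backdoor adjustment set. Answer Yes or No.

Yes

Backdoor paths from L to T (paths whose first edge points into L):
  P1: L <- H -> T
Condition 1 (no descendant of L in the set): holds — descendants of L are {T}; none are in {H}.
Condition 2 (every backdoor path blocked by {H}):
  P1: blocked at fork node H ∈ conditioning set.
{H} satisfies the backdoor criterion.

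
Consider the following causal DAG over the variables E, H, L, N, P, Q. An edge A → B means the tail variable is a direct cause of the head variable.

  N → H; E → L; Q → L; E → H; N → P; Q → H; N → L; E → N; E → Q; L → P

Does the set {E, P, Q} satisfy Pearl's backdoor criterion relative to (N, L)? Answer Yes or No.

No

Backdoor paths from N to L (paths whose first edge points into N):
  P1: N <- E -> Q -> L
  P2: N <- E -> L
  P3: N <- E -> H <- Q -> L
Condition 1 (no descendant of N in the set): FAILS — P is a descendant of N.
Condition 2 (every backdoor path blocked by {E, P, Q}):
  P1: blocked at fork node E ∈ conditioning set.
  P2: blocked at fork node E ∈ conditioning set.
  P3: blocked at fork node E ∈ conditioning set.
{E, P, Q} does not satisfy the backdoor criterion.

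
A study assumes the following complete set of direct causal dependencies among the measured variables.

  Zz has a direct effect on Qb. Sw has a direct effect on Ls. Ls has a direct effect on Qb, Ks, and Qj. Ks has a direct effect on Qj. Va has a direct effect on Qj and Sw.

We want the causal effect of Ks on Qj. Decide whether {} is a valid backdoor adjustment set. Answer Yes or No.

No

Backdoor paths from Ks to Qj (paths whose first edge points into Ks):
  P1: Ks <- Ls <- Sw <- Va -> Qj
  P2: Ks <- Ls -> Qj
Condition 1 (no descendant of Ks in the set): holds — descendants of Ks are {Qj}; none are in {}.
Condition 2 (every backdoor path blocked by {}):
  P1: open — no interior node is in the conditioning set.
  P2: open — no interior node is in the conditioning set.
{} does not satisfy the backdoor criterion.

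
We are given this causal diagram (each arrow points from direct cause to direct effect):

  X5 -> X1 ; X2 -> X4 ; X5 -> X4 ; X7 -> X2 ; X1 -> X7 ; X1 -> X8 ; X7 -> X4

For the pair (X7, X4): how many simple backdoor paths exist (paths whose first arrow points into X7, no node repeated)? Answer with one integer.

1

A backdoor path from X7 to X4 is any simple undirected path whose first edge points into X7 (i.e. leaves X7 via a parent).
Parents of X7: {X1}.
Enumerating:
  P1: X7 <- X1 <- X5 -> X4
That exhausts the simple backdoor paths. Count: 1.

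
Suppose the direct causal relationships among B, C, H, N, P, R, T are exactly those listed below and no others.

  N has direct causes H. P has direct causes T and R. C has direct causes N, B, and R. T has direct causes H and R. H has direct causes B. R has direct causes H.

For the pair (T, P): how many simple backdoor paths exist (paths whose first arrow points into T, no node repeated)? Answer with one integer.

4

A backdoor path from T to P is any simple undirected path whose first edge points into T (i.e. leaves T via a parent).
Parents of T: {H, R}.
Enumerating:
  P1: T <- H <- B -> C <- R -> P
  P2: T <- H -> R -> P
  P3: T <- H -> N -> C <- R -> P
  P4: T <- R -> P
That exhausts the simple backdoor paths. Count: 4.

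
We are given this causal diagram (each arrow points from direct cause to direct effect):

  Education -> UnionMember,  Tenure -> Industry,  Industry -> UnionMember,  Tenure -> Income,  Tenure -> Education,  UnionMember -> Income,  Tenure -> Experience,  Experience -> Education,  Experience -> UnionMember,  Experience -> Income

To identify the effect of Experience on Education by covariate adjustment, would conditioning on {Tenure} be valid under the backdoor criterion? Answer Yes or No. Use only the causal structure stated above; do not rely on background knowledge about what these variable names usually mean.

Yes

Backdoor paths from Experience to Education (paths whose first edge points into Experience):
  P1: Experience <- Tenure -> Industry -> UnionMember <- Education
  P2: Experience <- Tenure -> Education
  P3: Experience <- Tenure -> Income <- UnionMember <- Education
Condition 1 (no descendant of Experience in the set): holds — descendants of Experience are {Education, Income, UnionMember}; none are in {Tenure}.
Condition 2 (every backdoor path blocked by {Tenure}):
  P1: blocked at fork node Tenure ∈ conditioning set.
  P2: blocked at fork node Tenure ∈ conditioning set.
  P3: blocked at fork node Tenure ∈ conditioning set.
{Tenure} satisfies the backdoor criterion.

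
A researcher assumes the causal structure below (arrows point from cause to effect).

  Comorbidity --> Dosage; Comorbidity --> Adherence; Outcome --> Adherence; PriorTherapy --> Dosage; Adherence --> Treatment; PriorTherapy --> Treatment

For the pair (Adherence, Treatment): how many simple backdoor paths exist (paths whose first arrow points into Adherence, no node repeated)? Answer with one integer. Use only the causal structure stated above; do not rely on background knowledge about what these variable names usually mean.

A backdoor path from Adherence to Treatment is any simple undirected path whose first edge points into Adherence (i.e. leaves Adherence via a parent).
Parents of Adherence: {Comorbidity, Outcome}.
Enumerating:
  P1: Adherence <- Comorbidity -> Dosage <- PriorTherapy -> Treatment
That exhausts the simple backdoor paths. Count: 1.

1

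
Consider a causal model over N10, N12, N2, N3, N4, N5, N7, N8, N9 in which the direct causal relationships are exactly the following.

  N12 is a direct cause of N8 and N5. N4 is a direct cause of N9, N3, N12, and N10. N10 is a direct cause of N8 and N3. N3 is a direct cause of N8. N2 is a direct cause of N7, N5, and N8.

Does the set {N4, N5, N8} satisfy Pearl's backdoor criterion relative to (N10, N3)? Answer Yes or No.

No

Backdoor paths from N10 to N3 (paths whose first edge points into N10):
  P1: N10 <- N4 -> N12 -> N5 <- N2 -> N8 <- N3
  P2: N10 <- N4 -> N12 -> N8 <- N3
  P3: N10 <- N4 -> N3
Condition 1 (no descendant of N10 in the set): FAILS — N8 is a descendant of N10.
Condition 2 (every backdoor path blocked by {N4, N5, N8}):
  P1: blocked at fork node N4 ∈ conditioning set.
  P2: blocked at fork node N4 ∈ conditioning set.
  P3: blocked at fork node N4 ∈ conditioning set.
{N4, N5, N8} does not satisfy the backdoor criterion.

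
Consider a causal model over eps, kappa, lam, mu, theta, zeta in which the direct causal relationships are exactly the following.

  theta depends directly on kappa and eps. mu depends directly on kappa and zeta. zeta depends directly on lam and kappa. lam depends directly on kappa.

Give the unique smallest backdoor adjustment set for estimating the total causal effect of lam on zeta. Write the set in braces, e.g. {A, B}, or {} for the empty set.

Variables eligible for adjustment (non-descendants of lam, excluding lam and zeta): {eps, kappa, theta}.
Backdoor paths from lam to zeta:
  P1: lam <- kappa -> zeta
  P2: lam <- kappa -> mu <- zeta
The empty set is not sufficient: P1 (lam <- kappa -> zeta) has no collider blocking it and no conditioned non-collider, so it is open.
Try {kappa}:
  P1: blocked at fork node kappa ∈ conditioning set.
  P2: blocked at fork node kappa ∈ conditioning set.
{kappa} contains no descendant of lam and blocks every backdoor path.
No other singleton works — e.g. {eps} leaves P1 open — so {kappa} is the unique smallest valid adjustment set.

{kappa}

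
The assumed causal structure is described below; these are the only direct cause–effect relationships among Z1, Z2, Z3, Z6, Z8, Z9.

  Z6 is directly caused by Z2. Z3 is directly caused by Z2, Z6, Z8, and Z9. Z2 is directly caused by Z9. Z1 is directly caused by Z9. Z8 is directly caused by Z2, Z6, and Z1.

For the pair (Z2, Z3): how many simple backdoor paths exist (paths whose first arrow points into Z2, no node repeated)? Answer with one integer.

A backdoor path from Z2 to Z3 is any simple undirected path whose first edge points into Z2 (i.e. leaves Z2 via a parent).
Parents of Z2: {Z9}.
Enumerating:
  P1: Z2 <- Z9 -> Z1 -> Z8 <- Z6 -> Z3
  P2: Z2 <- Z9 -> Z1 -> Z8 -> Z3
  P3: Z2 <- Z9 -> Z3
That exhausts the simple backdoor paths. Count: 3.

3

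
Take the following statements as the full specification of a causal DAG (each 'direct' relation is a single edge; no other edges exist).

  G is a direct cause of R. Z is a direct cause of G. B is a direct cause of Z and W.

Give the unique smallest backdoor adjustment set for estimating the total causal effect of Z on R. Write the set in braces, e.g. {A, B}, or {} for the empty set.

{}

Variables eligible for adjustment (non-descendants of Z, excluding Z and R): {B, W}.
Backdoor paths from Z to R:
  (none)
With no backdoor paths the empty set already satisfies the criterion, and it is trivially minimal.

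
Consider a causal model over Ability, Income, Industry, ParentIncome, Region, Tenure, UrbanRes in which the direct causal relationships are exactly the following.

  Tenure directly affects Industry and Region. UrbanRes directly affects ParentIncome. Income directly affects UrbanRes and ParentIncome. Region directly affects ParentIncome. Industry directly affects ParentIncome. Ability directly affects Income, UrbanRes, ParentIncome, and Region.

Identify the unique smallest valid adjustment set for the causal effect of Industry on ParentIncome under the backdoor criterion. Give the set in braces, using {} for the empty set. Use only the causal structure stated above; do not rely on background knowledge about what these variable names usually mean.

Variables eligible for adjustment (non-descendants of Industry, excluding Industry and ParentIncome): {Ability, Income, Region, Tenure, UrbanRes}.
Backdoor paths from Industry to ParentIncome:
  P1: Industry <- Tenure -> Region <- Ability -> Income -> UrbanRes -> ParentIncome
  P2: Industry <- Tenure -> Region <- Ability -> Income -> ParentIncome
  P3: Industry <- Tenure -> Region <- Ability -> UrbanRes <- Income -> ParentIncome
  P4: Industry <- Tenure -> Region <- Ability -> UrbanRes -> ParentIncome
  P5: Industry <- Tenure -> Region <- Ability -> ParentIncome
  P6: Industry <- Tenure -> Region -> ParentIncome
The empty set is not sufficient: P6 (Industry <- Tenure -> Region -> ParentIncome) has no collider blocking it and no conditioned non-collider, so it is open.
Try {Tenure}:
  P1: blocked at fork node Tenure ∈ conditioning set.
  P2: blocked at fork node Tenure ∈ conditioning set.
  P3: blocked at fork node Tenure ∈ conditioning set.
  P4: blocked at fork node Tenure ∈ conditioning set.
  P5: blocked at fork node Tenure ∈ conditioning set.
  P6: blocked at fork node Tenure ∈ conditioning set.
{Tenure} contains no descendant of Industry and blocks every backdoor path.
No other singleton works — e.g. {Ability} leaves P6 open — so {Tenure} is the unique smallest valid adjustment set.

{Tenure}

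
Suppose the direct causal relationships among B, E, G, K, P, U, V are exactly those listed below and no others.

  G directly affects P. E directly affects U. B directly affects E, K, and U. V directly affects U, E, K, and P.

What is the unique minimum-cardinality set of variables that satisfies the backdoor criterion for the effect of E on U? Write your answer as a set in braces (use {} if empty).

{B, V}

Variables eligible for adjustment (non-descendants of E, excluding E and U): {B, G, K, P, V}.
Backdoor paths from E to U:
  P1: E <- V -> K <- B -> U
  P2: E <- V -> U
  P3: E <- B -> K <- V -> U
  P4: E <- B -> U
The empty set is not sufficient: P2 (E <- V -> U) has no collider blocking it and no conditioned non-collider, so it is open.
Try {B, V}:
  P1: blocked at fork node V ∈ conditioning set.
  P2: blocked at fork node V ∈ conditioning set.
  P3: blocked at fork node B ∈ conditioning set.
  P4: blocked at fork node B ∈ conditioning set.
{B, V} contains no descendant of E and blocks every backdoor path.
Every element of {B, V} is needed (dropping B leaves P4 open; dropping V leaves P2 open), so no proper subset is valid.
Among all size-2 subsets of the eligible variables, only {B, V} blocks every backdoor path, so it is the unique smallest valid adjustment set.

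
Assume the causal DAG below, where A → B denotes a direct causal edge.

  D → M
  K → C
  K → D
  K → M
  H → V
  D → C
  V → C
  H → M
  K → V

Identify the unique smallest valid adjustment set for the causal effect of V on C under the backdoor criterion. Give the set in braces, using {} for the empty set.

{K}

Variables eligible for adjustment (non-descendants of V, excluding V and C): {D, H, K, M}.
Backdoor paths from V to C:
  P1: V <- K -> D -> C
  P2: V <- K -> M <- D -> C
  P3: V <- K -> C
  P4: V <- H -> M <- K -> D -> C
  P5: V <- H -> M <- K -> C
  P6: V <- H -> M <- D <- K -> C
  P7: V <- H -> M <- D -> C
The empty set is not sufficient: P1 (V <- K -> D -> C) has no collider blocking it and no conditioned non-collider, so it is open.
Try {K}:
  P1: blocked at fork node K ∈ conditioning set.
  P2: blocked at fork node K ∈ conditioning set.
  P3: blocked at fork node K ∈ conditioning set.
  P4: blocked at collider M (neither it nor any descendant is in the conditioning set).
  P5: blocked at collider M (neither it nor any descendant is in the conditioning set).
  P6: blocked at collider M (neither it nor any descendant is in the conditioning set).
  P7: blocked at collider M (neither it nor any descendant is in the conditioning set).
{K} contains no descendant of V and blocks every backdoor path.
No other singleton works — e.g. {D} leaves P3 open — so {K} is the unique smallest valid adjustment set.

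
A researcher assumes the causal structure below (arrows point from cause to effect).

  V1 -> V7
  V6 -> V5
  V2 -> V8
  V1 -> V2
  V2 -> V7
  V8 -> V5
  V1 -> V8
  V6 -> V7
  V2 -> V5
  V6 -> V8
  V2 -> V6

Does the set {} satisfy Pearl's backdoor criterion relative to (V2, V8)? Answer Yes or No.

Backdoor paths from V2 to V8 (paths whose first edge points into V2):
  P1: V2 <- V1 -> V8
  P2: V2 <- V1 -> V7 <- V6 -> V8
  P3: V2 <- V1 -> V7 <- V6 -> V5 <- V8
Condition 1 (no descendant of V2 in the set): holds — descendants of V2 are {V5, V6, V7, V8}; none are in {}.
Condition 2 (every backdoor path blocked by {}):
  P1: open — no interior node is in the conditioning set.
  P2: blocked at collider V7 (neither it nor any descendant is in the conditioning set).
  P3: blocked at collider V7 (neither it nor any descendant is in the conditioning set).
{} does not satisfy the backdoor criterion.

No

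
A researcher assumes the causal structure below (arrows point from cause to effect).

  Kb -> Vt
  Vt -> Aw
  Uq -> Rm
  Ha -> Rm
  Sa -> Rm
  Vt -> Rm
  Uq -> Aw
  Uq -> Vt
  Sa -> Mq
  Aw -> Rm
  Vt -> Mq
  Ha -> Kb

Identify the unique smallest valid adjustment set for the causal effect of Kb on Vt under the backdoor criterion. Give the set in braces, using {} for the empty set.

Variables eligible for adjustment (non-descendants of Kb, excluding Kb and Vt): {Ha, Sa, Uq}.
Backdoor paths from Kb to Vt:
  P1: Kb <- Ha -> Rm <- Sa -> Mq <- Vt
  P2: Kb <- Ha -> Rm <- Uq -> Vt
  P3: Kb <- Ha -> Rm <- Uq -> Aw <- Vt
  P4: Kb <- Ha -> Rm <- Vt
  P5: Kb <- Ha -> Rm <- Aw <- Uq -> Vt
  P6: Kb <- Ha -> Rm <- Aw <- Vt
Each backdoor path contains an unconditioned collider, so every path is already blocked with the empty conditioning set:
  P1: blocked at collider Rm (neither it nor any descendant is in the conditioning set).
  P2: blocked at collider Rm (neither it nor any descendant is in the conditioning set).
  P3: blocked at collider Rm (neither it nor any descendant is in the conditioning set).
  P4: blocked at collider Rm (neither it nor any descendant is in the conditioning set).
  P5: blocked at collider Rm (neither it nor any descendant is in the conditioning set).
  P6: blocked at collider Rm (neither it nor any descendant is in the conditioning set).
The empty set is therefore the unique smallest valid set.

{}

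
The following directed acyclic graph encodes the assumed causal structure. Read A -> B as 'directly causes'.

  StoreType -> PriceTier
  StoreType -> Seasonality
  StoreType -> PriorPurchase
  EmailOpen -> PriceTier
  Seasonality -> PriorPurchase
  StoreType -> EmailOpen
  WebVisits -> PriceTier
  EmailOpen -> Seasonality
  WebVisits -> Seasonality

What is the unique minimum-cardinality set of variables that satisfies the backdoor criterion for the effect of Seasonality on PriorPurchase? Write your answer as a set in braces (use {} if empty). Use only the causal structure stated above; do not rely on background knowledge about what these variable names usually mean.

{StoreType}

Variables eligible for adjustment (non-descendants of Seasonality, excluding Seasonality and PriorPurchase): {EmailOpen, PriceTier, StoreType, WebVisits}.
Backdoor paths from Seasonality to PriorPurchase:
  P1: Seasonality <- StoreType -> PriorPurchase
  P2: Seasonality <- EmailOpen <- StoreType -> PriorPurchase
  P3: Seasonality <- EmailOpen -> PriceTier <- StoreType -> PriorPurchase
  P4: Seasonality <- WebVisits -> PriceTier <- StoreType -> PriorPurchase
  P5: Seasonality <- WebVisits -> PriceTier <- EmailOpen <- StoreType -> PriorPurchase
The empty set is not sufficient: P1 (Seasonality <- StoreType -> PriorPurchase) has no collider blocking it and no conditioned non-collider, so it is open.
Try {StoreType}:
  P1: blocked at fork node StoreType ∈ conditioning set.
  P2: blocked at fork node StoreType ∈ conditioning set.
  P3: blocked at collider PriceTier (neither it nor any descendant is in the conditioning set).
  P4: blocked at collider PriceTier (neither it nor any descendant is in the conditioning set).
  P5: blocked at collider PriceTier (neither it nor any descendant is in the conditioning set).
{StoreType} contains no descendant of Seasonality and blocks every backdoor path.
No other singleton works — e.g. {EmailOpen} leaves P1 open — so {StoreType} is the unique smallest valid adjustment set.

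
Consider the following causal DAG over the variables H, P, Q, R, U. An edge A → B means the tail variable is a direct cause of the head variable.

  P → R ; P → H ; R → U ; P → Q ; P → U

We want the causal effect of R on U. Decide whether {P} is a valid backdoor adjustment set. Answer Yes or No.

Yes

Backdoor paths from R to U (paths whose first edge points into R):
  P1: R <- P -> U
Condition 1 (no descendant of R in the set): holds — descendants of R are {U}; none are in {P}.
Condition 2 (every backdoor path blocked by {P}):
  P1: blocked at fork node P ∈ conditioning set.
{P} satisfies the backdoor criterion.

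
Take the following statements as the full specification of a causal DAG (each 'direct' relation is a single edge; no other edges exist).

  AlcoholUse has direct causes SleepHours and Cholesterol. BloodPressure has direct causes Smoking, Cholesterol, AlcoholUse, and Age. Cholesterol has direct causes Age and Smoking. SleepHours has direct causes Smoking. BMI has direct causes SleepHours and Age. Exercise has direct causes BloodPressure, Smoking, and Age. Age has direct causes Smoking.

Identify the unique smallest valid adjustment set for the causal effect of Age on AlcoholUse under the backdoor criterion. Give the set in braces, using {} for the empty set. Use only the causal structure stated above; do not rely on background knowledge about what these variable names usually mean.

Variables eligible for adjustment (non-descendants of Age, excluding Age and AlcoholUse): {SleepHours, Smoking}.
Backdoor paths from Age to AlcoholUse:
  P1: Age <- Smoking -> Cholesterol -> AlcoholUse
  P2: Age <- Smoking -> Cholesterol -> BloodPressure <- AlcoholUse
  P3: Age <- Smoking -> SleepHours -> AlcoholUse
  P4: Age <- Smoking -> BloodPressure <- Cholesterol -> AlcoholUse
  P5: Age <- Smoking -> BloodPressure <- AlcoholUse
  P6: Age <- Smoking -> Exercise <- BloodPressure <- Cholesterol -> AlcoholUse
  P7: Age <- Smoking -> Exercise <- BloodPressure <- AlcoholUse
The empty set is not sufficient: P1 (Age <- Smoking -> Cholesterol -> AlcoholUse) has no collider blocking it and no conditioned non-collider, so it is open.
Try {Smoking}:
  P1: blocked at fork node Smoking ∈ conditioning set.
  P2: blocked at fork node Smoking ∈ conditioning set.
  P3: blocked at fork node Smoking ∈ conditioning set.
  P4: blocked at fork node Smoking ∈ conditioning set.
  P5: blocked at fork node Smoking ∈ conditioning set.
  P6: blocked at fork node Smoking ∈ conditioning set.
  P7: blocked at fork node Smoking ∈ conditioning set.
{Smoking} contains no descendant of Age and blocks every backdoor path.
No other singleton works — e.g. {SleepHours} leaves P1 open — so {Smoking} is the unique smallest valid adjustment set.

{Smoking}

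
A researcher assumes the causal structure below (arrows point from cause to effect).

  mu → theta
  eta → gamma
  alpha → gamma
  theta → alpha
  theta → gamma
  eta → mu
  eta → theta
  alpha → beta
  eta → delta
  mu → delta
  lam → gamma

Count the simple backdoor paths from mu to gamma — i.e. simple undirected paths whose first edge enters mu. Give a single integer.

A backdoor path from mu to gamma is any simple undirected path whose first edge points into mu (i.e. leaves mu via a parent).
Parents of mu: {eta}.
Enumerating:
  P1: mu <- eta -> theta -> alpha -> gamma
  P2: mu <- eta -> theta -> gamma
  P3: mu <- eta -> gamma
That exhausts the simple backdoor paths. Count: 3.

3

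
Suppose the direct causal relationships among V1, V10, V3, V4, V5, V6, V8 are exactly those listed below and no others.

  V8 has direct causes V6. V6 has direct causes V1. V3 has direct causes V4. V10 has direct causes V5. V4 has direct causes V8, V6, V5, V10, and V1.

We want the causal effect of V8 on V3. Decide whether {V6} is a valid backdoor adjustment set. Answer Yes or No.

Yes

Backdoor paths from V8 to V3 (paths whose first edge points into V8):
  P1: V8 <- V6 <- V1 -> V4 -> V3
  P2: V8 <- V6 -> V4 -> V3
Condition 1 (no descendant of V8 in the set): holds — descendants of V8 are {V3, V4}; none are in {V6}.
Condition 2 (every backdoor path blocked by {V6}):
  P1: blocked at chain node V6 ∈ conditioning set.
  P2: blocked at fork node V6 ∈ conditioning set.
{V6} satisfies the backdoor criterion.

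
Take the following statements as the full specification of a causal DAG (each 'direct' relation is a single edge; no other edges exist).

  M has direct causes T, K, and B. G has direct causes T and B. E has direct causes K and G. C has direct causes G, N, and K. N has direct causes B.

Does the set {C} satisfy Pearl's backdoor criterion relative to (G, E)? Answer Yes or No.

No

Backdoor paths from G to E (paths whose first edge points into G):
  P1: G <- B -> N -> C <- K -> E
  P2: G <- B -> M <- K -> E
  P3: G <- T -> M <- K -> E
  P4: G <- T -> M <- B -> N -> C <- K -> E
Condition 1 (no descendant of G in the set): FAILS — C is a descendant of G.
Condition 2 (every backdoor path blocked by {C}):
  P1: open — collider(s) C are conditioned on (or have a conditioned descendant) and no non-collider on the path is in the set.
  P2: blocked at collider M (neither it nor any descendant is in the conditioning set).
  P3: blocked at collider M (neither it nor any descendant is in the conditioning set).
  P4: blocked at collider M (neither it nor any descendant is in the conditioning set).
{C} does not satisfy the backdoor criterion.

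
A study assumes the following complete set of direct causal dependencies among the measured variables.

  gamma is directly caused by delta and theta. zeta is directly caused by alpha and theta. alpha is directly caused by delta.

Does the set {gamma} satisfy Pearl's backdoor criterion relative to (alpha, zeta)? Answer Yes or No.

Backdoor paths from alpha to zeta (paths whose first edge points into alpha):
  P1: alpha <- delta -> gamma <- theta -> zeta
Condition 1 (no descendant of alpha in the set): holds — descendants of alpha are {zeta}; none are in {gamma}.
Condition 2 (every backdoor path blocked by {gamma}):
  P1: open — collider(s) gamma are conditioned on (or have a conditioned descendant) and no non-collider on the path is in the set.
{gamma} does not satisfy the backdoor criterion.

No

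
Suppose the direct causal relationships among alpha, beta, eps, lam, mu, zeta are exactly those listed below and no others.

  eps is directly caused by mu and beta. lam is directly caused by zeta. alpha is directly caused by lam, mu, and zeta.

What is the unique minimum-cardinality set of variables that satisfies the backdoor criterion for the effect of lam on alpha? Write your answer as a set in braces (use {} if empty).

Variables eligible for adjustment (non-descendants of lam, excluding lam and alpha): {beta, eps, mu, zeta}.
Backdoor paths from lam to alpha:
  P1: lam <- zeta -> alpha
The empty set is not sufficient: P1 (lam <- zeta -> alpha) has no collider blocking it and no conditioned non-collider, so it is open.
Try {zeta}:
  P1: blocked at fork node zeta ∈ conditioning set.
{zeta} contains no descendant of lam and blocks every backdoor path.
No other singleton works — e.g. {mu} leaves P1 open — so {zeta} is the unique smallest valid adjustment set.

{zeta}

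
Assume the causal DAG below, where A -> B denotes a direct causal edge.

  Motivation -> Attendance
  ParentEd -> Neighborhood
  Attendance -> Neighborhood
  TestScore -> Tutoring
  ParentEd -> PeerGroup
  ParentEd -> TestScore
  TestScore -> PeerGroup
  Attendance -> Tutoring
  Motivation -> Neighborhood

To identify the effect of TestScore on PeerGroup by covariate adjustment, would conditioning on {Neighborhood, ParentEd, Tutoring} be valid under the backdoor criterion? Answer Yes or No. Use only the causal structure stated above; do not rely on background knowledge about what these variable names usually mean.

Backdoor paths from TestScore to PeerGroup (paths whose first edge points into TestScore):
  P1: TestScore <- ParentEd -> PeerGroup
Condition 1 (no descendant of TestScore in the set): FAILS — Tutoring is a descendant of TestScore.
Condition 2 (every backdoor path blocked by {Neighborhood, ParentEd, Tutoring}):
  P1: blocked at fork node ParentEd ∈ conditioning set.
{Neighborhood, ParentEd, Tutoring} does not satisfy the backdoor criterion.

No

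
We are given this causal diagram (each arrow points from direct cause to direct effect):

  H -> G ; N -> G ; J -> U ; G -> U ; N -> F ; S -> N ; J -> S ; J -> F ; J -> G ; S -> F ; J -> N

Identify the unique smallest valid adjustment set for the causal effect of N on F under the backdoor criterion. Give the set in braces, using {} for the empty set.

Variables eligible for adjustment (non-descendants of N, excluding N and F): {H, J, S}.
Backdoor paths from N to F:
  P1: N <- J -> S -> F
  P2: N <- J -> F
  P3: N <- S <- J -> F
  P4: N <- S -> F
The empty set is not sufficient: P1 (N <- J -> S -> F) has no collider blocking it and no conditioned non-collider, so it is open.
Try {J, S}:
  P1: blocked at fork node J ∈ conditioning set.
  P2: blocked at fork node J ∈ conditioning set.
  P3: blocked at chain node S ∈ conditioning set.
  P4: blocked at fork node S ∈ conditioning set.
{J, S} contains no descendant of N and blocks every backdoor path.
Every element of {J, S} is needed (dropping J leaves P2 open; dropping S leaves P4 open), so no proper subset is valid.
Among all size-2 subsets of the eligible variables, only {J, S} blocks every backdoor path, so it is the unique smallest valid adjustment set.

{J, S}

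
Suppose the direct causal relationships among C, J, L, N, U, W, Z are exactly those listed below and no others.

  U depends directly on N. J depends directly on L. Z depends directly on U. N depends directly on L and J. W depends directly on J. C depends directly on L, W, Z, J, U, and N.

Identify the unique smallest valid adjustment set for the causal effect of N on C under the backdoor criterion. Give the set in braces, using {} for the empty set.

{J, L}

Variables eligible for adjustment (non-descendants of N, excluding N and C): {J, L, W}.
Backdoor paths from N to C:
  P1: N <- L -> J -> W -> C
  P2: N <- L -> J -> C
  P3: N <- L -> C
  P4: N <- J <- L -> C
  P5: N <- J -> W -> C
  P6: N <- J -> C
The empty set is not sufficient: P1 (N <- L -> J -> W -> C) has no collider blocking it and no conditioned non-collider, so it is open.
Try {J, L}:
  P1: blocked at fork node L ∈ conditioning set.
  P2: blocked at fork node L ∈ conditioning set.
  P3: blocked at fork node L ∈ conditioning set.
  P4: blocked at chain node J ∈ conditioning set.
  P5: blocked at fork node J ∈ conditioning set.
  P6: blocked at fork node J ∈ conditioning set.
{J, L} contains no descendant of N and blocks every backdoor path.
Every element of {J, L} is needed (dropping J leaves P5 open; dropping L leaves P3 open), so no proper subset is valid.
Among all size-2 subsets of the eligible variables, only {J, L} blocks every backdoor path, so it is the unique smallest valid adjustment set.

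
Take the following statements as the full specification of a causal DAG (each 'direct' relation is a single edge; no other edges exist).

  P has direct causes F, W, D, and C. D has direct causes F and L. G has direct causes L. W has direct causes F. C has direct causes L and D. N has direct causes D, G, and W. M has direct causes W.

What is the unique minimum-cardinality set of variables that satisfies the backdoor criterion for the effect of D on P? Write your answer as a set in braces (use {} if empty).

{F, L}

Variables eligible for adjustment (non-descendants of D, excluding D and P): {F, G, L, M, W}.
Backdoor paths from D to P:
  P1: D <- F -> W -> P
  P2: D <- F -> W -> N <- G <- L -> C -> P
  P3: D <- F -> P
  P4: D <- L -> G -> N <- W <- F -> P
  P5: D <- L -> G -> N <- W -> P
  P6: D <- L -> C -> P
The empty set is not sufficient: P1 (D <- F -> W -> P) has no collider blocking it and no conditioned non-collider, so it is open.
Try {F, L}:
  P1: blocked at fork node F ∈ conditioning set.
  P2: blocked at fork node F ∈ conditioning set.
  P3: blocked at fork node F ∈ conditioning set.
  P4: blocked at fork node L ∈ conditioning set.
  P5: blocked at fork node L ∈ conditioning set.
  P6: blocked at fork node L ∈ conditioning set.
{F, L} contains no descendant of D and blocks every backdoor path.
Every element of {F, L} is needed (dropping F leaves P1 open; dropping L leaves P6 open), so no proper subset is valid.
Among all size-2 subsets of the eligible variables, only {F, L} blocks every backdoor path, so it is the unique smallest valid adjustment set.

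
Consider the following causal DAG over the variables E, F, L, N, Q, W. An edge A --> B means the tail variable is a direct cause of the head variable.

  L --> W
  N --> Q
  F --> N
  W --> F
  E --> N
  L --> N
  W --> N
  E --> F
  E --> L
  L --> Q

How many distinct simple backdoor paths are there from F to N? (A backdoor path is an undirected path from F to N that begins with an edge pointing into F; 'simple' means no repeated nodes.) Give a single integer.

A backdoor path from F to N is any simple undirected path whose first edge points into F (i.e. leaves F via a parent).
Parents of F: {E, W}.
Enumerating:
  P1: F <- E -> L -> W -> N
  P2: F <- E -> L -> N
  P3: F <- E -> L -> Q <- N
  P4: F <- E -> N
  P5: F <- W <- L <- E -> N
  P6: F <- W <- L -> N
  P7: F <- W <- L -> Q <- N
  P8: F <- W -> N
That exhausts the simple backdoor paths. Count: 8.

8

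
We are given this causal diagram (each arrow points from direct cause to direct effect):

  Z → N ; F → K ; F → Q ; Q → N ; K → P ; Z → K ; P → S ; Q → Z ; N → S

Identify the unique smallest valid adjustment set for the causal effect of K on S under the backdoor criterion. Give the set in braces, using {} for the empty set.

Variables eligible for adjustment (non-descendants of K, excluding K and S): {F, N, Q, Z}.
Backdoor paths from K to S:
  P1: K <- F -> Q -> Z -> N -> S
  P2: K <- F -> Q -> N -> S
  P3: K <- Z <- Q -> N -> S
  P4: K <- Z -> N -> S
The empty set is not sufficient: P1 (K <- F -> Q -> Z -> N -> S) has no collider blocking it and no conditioned non-collider, so it is open.
Try {N}:
  P1: blocked at chain node N ∈ conditioning set.
  P2: blocked at chain node N ∈ conditioning set.
  P3: blocked at chain node N ∈ conditioning set.
  P4: blocked at chain node N ∈ conditioning set.
{N} contains no descendant of K and blocks every backdoor path.
No other singleton works — e.g. {F} leaves P3 open — so {N} is the unique smallest valid adjustment set.

{N}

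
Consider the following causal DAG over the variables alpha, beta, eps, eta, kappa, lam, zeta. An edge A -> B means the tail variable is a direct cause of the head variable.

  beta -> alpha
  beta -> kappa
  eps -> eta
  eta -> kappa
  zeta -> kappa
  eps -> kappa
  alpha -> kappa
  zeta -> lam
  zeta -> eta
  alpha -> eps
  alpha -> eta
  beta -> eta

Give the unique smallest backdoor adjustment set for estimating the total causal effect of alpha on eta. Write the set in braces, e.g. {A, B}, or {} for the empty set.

{beta}

Variables eligible for adjustment (non-descendants of alpha, excluding alpha and eta): {beta, lam, zeta}.
Backdoor paths from alpha to eta:
  P1: alpha <- beta -> eta
  P2: alpha <- beta -> kappa <- zeta -> eta
  P3: alpha <- beta -> kappa <- eps -> eta
  P4: alpha <- beta -> kappa <- eta
The empty set is not sufficient: P1 (alpha <- beta -> eta) has no collider blocking it and no conditioned non-collider, so it is open.
Try {beta}:
  P1: blocked at fork node beta ∈ conditioning set.
  P2: blocked at fork node beta ∈ conditioning set.
  P3: blocked at fork node beta ∈ conditioning set.
  P4: blocked at fork node beta ∈ conditioning set.
{beta} contains no descendant of alpha and blocks every backdoor path.
No other singleton works — e.g. {zeta} leaves P1 open — so {beta} is the unique smallest valid adjustment set.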